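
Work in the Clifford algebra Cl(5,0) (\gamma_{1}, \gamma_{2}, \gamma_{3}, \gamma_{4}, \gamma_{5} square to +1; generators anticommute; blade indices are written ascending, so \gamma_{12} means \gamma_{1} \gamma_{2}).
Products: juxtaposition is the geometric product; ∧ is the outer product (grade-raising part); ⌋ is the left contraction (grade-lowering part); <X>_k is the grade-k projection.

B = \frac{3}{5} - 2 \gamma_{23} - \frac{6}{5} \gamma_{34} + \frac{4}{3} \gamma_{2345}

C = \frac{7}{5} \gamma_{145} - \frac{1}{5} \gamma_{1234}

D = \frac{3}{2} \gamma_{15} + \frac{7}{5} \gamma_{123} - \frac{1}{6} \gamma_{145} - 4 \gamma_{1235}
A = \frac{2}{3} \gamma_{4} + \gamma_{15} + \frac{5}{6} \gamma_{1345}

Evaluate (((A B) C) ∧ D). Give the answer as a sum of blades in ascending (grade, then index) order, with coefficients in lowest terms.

step 1: \frac{4}{5} \gamma_{3} + \frac{2}{5} \gamma_{4} + \frac{10}{9} \gamma_{12} + \frac{8}{5} \gamma_{15} - \frac{4}{3} \gamma_{234} + \frac{8}{9} \gamma_{235} - \frac{4}{3} \gamma_{1234} - 2 \gamma_{1235} + \frac{5}{3} \gamma_{1245} - \frac{7}{10} \gamma_{1345}
step 2: \frac{4}{15} + \frac{4}{15} \gamma_{1} + \frac{7}{3} \gamma_{2} - \frac{49}{50} \gamma_{3} + \frac{56}{25} \gamma_{4} - \frac{14}{25} \gamma_{15} - \frac{7}{50} \gamma_{25} + \frac{2}{9} \gamma_{34} - \frac{1}{3} \gamma_{35} - \frac{2}{5} \gamma_{45} + \frac{2}{25} \gamma_{123} - \frac{4}{25} \gamma_{124} + \frac{8}{45} \gamma_{145} - \frac{14}{5} \gamma_{234} + \frac{28}{15} \gamma_{235} - \frac{14}{9} \gamma_{245} + \frac{56}{45} \gamma_{1234} + \frac{28}{15} \gamma_{1235} - \frac{28}{25} \gamma_{1345} - \frac{8}{25} \gamma_{2345}
step 3: \frac{2}{5} \gamma_{15} + \frac{28}{75} \gamma_{123} - \frac{7}{2} \gamma_{125} + \frac{147}{100} \gamma_{135} - \frac{766}{225} \gamma_{145} - \frac{392}{125} \gamma_{1234} - \frac{16}{15} \gamma_{1235} + \frac{7}{18} \gamma_{1245} + \frac{17}{100} \gamma_{1345} + \frac{63}{5} \gamma_{12345}
Answer: \frac{2}{5} \gamma_{15} + \frac{28}{75} \gamma_{123} - \frac{7}{2} \gamma_{125} + \frac{147}{100} \gamma_{135} - \frac{766}{225} \gamma_{145} - \frac{392}{125} \gamma_{1234} - \frac{16}{15} \gamma_{1235} + \frac{7}{18} \gamma_{1245} + \frac{17}{100} \gamma_{1345} + \frac{63}{5} \gamma_{12345}


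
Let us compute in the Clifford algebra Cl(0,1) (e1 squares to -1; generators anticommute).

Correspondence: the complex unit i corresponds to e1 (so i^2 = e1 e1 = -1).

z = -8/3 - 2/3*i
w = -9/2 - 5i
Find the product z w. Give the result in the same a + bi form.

In blades: z = -8/3 - 2/3*e1, w = -9/2 - 5*e1.
Distribute z over w term by term (generator squares from the signature, products reordered to ascending indices): (-8/3)*w = 12 + 40/3*e1; (-2/3*e1)*w = -10/3 + 3*e1.
Sum: 26/3 + 49/3*e1; translating back through the correspondence:
Answer: 26/3 + 49/3*i


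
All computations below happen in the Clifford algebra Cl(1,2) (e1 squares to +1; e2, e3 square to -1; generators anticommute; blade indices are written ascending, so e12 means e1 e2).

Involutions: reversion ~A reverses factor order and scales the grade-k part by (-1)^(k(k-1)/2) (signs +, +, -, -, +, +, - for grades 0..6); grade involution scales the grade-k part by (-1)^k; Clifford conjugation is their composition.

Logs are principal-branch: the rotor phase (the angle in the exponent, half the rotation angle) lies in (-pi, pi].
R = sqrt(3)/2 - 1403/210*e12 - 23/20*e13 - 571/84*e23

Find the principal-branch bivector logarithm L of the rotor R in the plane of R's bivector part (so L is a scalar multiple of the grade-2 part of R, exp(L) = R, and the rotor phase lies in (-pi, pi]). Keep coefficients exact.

The scalar part of R is sqrt(3)/2, which fixes the principal-branch rotor phase; the unit plane is then the bivector part divided by the sine of that phase, and L is that plane scaled by the phase.
Concretely: cos(phase) = sqrt(3)/2 gives phase = ±pi/6, and since phase/sin(phase) is even the sign is immaterial: L = (phase/sin(phase)) * <R>_2 = (pi/3) * <R>_2.
Answer: -1403*pi/630*e12 - 23*pi/60*e13 - 571*pi/252*e23


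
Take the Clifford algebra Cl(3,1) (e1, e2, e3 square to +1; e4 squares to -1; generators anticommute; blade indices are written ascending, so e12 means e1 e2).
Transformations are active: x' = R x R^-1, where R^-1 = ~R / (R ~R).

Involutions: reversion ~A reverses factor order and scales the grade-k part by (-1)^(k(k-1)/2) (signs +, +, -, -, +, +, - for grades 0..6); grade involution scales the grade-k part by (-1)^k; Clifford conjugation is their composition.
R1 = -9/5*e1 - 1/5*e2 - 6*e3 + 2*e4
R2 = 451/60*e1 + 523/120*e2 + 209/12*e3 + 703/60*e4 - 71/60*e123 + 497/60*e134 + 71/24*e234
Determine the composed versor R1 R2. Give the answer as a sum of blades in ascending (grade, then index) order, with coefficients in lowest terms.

Distribute over the terms of R1 (each basis-blade product reordered to ascending indices, repeated generators contracted through their squares):
(-9/5*e1) R2 = -1353/100 - 1569/200*e12 - 627/20*e13 - 2109/100*e14 + 213/100*e23 - 1491/100*e34 - 213/40*e1234
(-1/5*e2) R2 = -523/600 + 451/300*e12 - 71/300*e13 - 209/60*e23 - 703/300*e24 - 71/120*e34 + 497/300*e1234
(-6*e3) R2 = -209/2 + 71/10*e12 + 451/10*e13 + 497/10*e14 + 523/20*e23 + 71/4*e24 - 703/10*e34
(2*e4) R2 = -703/30 - 497/30*e13 - 451/30*e14 - 71/12*e23 - 523/60*e24 - 209/6*e34 + 71/30*e1234
Summing the partial products and collecting blades:
Answer: -28467/200 + 91/120*e12 - 229/75*e13 + 4073/300*e14 + 472/25*e23 + 669/100*e24 - 24127/200*e34 - 781/600*e1234


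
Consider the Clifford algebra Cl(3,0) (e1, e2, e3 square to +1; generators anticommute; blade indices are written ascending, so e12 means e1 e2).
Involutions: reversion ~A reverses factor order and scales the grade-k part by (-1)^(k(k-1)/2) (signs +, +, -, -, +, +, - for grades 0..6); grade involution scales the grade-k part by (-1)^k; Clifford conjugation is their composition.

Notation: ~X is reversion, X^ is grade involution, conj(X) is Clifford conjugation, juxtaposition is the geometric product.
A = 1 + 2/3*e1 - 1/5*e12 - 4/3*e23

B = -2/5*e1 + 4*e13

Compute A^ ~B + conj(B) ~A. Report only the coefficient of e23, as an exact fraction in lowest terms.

first term: 4/15 - 2/5*e1 - 2/25*e2 + 8/3*e3 + 16/3*e12 - 4*e13 - 4/5*e23 + 8/15*e123
second term: 4/15 + 2/5*e1 + 2/25*e2 + 8/3*e3 + 16/3*e12 - 4*e13 - 4/5*e23 + 8/15*e123
Answer: -8/5


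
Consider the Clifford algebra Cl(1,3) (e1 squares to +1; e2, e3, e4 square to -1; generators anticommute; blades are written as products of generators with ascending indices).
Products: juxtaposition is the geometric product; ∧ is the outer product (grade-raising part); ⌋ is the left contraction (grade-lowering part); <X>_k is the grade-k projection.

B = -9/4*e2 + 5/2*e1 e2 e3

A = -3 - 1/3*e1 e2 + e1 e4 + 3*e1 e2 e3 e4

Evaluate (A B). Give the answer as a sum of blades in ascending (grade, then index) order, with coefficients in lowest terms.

step 1: -3/4*e1 + 27/4*e2 - 5/6*e3 + 15/2*e4 - 15/2*e1 e2 e3 + 9/4*e1 e2 e4 + 27/4*e1 e3 e4 - 5/2*e2 e3 e4
Answer: -3/4*e1 + 27/4*e2 - 5/6*e3 + 15/2*e4 - 15/2*e1 e2 e3 + 9/4*e1 e2 e4 + 27/4*e1 e3 e4 - 5/2*e2 e3 e4


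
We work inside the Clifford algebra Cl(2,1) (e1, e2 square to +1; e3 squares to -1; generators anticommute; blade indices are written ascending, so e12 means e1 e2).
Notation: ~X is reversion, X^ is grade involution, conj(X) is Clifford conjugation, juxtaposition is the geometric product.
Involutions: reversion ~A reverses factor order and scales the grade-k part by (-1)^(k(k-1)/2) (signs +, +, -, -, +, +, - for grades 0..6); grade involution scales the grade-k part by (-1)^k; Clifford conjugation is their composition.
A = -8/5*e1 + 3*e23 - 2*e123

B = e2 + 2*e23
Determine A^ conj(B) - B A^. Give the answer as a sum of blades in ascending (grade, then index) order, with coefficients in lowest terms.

first term: -6 - 4*e1 + 3*e3 - 8/5*e12 + 2*e13 - 16/5*e123
second term: 6 + 4*e1 + 3*e3 - 8/5*e12 - 2*e13 + 16/5*e123
Answer: -12 - 8*e1 + 4*e13 - 32/5*e123


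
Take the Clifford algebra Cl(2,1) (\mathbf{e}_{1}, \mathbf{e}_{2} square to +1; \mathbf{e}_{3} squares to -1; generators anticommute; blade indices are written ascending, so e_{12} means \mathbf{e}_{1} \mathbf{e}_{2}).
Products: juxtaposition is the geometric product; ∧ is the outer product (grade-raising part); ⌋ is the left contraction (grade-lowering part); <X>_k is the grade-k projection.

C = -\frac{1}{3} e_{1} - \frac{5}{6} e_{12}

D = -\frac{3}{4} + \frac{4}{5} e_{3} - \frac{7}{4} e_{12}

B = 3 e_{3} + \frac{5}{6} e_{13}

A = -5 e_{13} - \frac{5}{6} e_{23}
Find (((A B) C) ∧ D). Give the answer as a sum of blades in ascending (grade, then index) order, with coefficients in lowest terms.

step 1: -\frac{25}{6} + 15 e_{1} + \frac{5}{2} e_{2} + \frac{25}{36} e_{12}
step 2: -\frac{955}{216} + \frac{125}{36} e_{1} - \frac{1325}{108} e_{2} + \frac{155}{36} e_{12}
step 3: \frac{955}{288} - \frac{125}{48} e_{1} + \frac{1325}{144} e_{2} - \frac{191}{54} e_{3} + \frac{3895}{864} e_{12} + \frac{25}{9} e_{13} - \frac{265}{27} e_{23} + \frac{31}{9} e_{123}
Answer: \frac{955}{288} - \frac{125}{48} e_{1} + \frac{1325}{144} e_{2} - \frac{191}{54} e_{3} + \frac{3895}{864} e_{12} + \frac{25}{9} e_{13} - \frac{265}{27} e_{23} + \frac{31}{9} e_{123}


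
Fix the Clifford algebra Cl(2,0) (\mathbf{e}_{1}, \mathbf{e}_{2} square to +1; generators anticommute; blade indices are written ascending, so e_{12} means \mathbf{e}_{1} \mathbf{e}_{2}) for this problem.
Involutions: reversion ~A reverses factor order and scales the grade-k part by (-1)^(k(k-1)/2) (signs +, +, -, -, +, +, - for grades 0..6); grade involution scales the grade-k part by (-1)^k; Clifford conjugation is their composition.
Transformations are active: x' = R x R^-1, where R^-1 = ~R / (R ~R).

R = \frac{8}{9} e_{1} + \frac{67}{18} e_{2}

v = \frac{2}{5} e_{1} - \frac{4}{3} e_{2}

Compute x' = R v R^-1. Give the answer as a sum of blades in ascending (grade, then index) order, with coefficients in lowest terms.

~R = \frac{8}{9} e_{1} + \frac{67}{18} e_{2}, and R ~R = \frac{4745}{324}, so R^-1 = ~R / (\frac{4745}{324}).
R v = -\frac{622}{135} - \frac{361}{135} e_{12}
Answer: -\frac{68278}{71175} e_{1} - \frac{23932}{23725} e_{2}


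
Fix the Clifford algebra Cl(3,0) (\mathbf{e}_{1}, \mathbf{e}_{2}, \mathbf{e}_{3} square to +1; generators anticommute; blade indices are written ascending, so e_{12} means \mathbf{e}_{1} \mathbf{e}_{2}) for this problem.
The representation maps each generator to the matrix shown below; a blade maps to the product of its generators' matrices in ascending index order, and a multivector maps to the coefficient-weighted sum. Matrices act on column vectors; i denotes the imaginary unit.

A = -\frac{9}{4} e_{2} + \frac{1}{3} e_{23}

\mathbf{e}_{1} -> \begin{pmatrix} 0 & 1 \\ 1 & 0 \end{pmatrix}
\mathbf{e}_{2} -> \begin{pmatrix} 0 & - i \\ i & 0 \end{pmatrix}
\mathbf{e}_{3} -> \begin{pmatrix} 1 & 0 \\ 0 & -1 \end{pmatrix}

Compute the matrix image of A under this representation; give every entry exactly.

Bivector images (products of the table entries): rho(e_{23}) = rho(\mathbf{e}_{2})rho(\mathbf{e}_{3}) = \begin{pmatrix} 0 & i \\ i & 0 \end{pmatrix}.
M = (-\frac{9}{4})*rho(e_{2}) + (\frac{1}{3})*rho(e_{23}), summed entrywise:
Answer: \begin{pmatrix} 0 & \frac{31 i}{12} \\ - \frac{23 i}{12} & 0 \end{pmatrix}


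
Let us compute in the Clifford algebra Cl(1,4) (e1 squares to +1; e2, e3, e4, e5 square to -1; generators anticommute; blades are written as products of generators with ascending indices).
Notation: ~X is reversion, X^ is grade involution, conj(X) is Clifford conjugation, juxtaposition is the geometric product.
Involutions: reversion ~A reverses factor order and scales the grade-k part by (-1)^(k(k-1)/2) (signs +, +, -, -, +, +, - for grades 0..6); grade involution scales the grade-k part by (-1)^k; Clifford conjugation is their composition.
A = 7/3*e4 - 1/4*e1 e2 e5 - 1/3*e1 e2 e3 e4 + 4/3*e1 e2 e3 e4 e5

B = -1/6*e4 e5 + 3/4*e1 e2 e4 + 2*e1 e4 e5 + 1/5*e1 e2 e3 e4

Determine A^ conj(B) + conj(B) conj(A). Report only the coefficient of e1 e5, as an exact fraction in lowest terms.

first term: 1/15 + 1/4*e3 + 59/90*e5 + 7/4*e1 e2 - 14/3*e1 e5 + 8/3*e2 e3 + 1/2*e2 e4 - e3 e5 - 3/16*e4 e5 - 11/45*e1 e2 e3 + 1/24*e1 e2 e4 - 2/3*e2 e3 e5 + 1/20*e3 e4 e5 + 1/18*e1 e2 e3 e5
second term: 1/15 - 1/4*e3 - 11/90*e5 + 7/4*e1 e2 - 14/3*e1 e5 + 8/3*e2 e3 + 1/2*e2 e4 - e3 e5 - 3/16*e4 e5 + 31/45*e1 e2 e3 + 1/24*e1 e2 e4 - 2/3*e2 e3 e5 - 1/20*e3 e4 e5 - 1/18*e1 e2 e3 e5
Answer: -28/3


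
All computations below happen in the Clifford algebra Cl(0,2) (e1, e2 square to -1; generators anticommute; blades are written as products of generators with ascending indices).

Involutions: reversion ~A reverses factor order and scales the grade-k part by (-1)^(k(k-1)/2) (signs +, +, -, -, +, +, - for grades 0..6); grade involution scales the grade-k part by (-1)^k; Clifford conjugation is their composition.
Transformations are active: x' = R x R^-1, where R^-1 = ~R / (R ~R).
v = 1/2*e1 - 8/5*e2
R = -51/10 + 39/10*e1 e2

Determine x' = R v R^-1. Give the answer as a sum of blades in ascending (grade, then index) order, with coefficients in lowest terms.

~R = -51/10 - 39/10*e1 e2, and R ~R = 2061/50, so R^-1 = ~R / (2061/50).
R v = 369/100*e1 + 1011/100*e2
Answer: -1618/1145*e1 - 413/458*e2


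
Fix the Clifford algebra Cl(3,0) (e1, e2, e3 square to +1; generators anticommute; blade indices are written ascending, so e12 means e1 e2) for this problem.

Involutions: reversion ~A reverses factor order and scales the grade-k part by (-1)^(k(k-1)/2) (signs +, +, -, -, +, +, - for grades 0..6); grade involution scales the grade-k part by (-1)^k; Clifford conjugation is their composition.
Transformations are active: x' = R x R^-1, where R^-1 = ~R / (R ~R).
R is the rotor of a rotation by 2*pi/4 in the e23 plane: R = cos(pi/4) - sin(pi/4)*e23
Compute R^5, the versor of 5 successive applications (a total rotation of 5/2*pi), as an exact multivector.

Half-angle bookkeeping: 5 applications in e23 add up to rotor phase 5*pi/4 = 5*pi/4, so R^5 = cos(5*pi/4) - sin(5*pi/4)*e23.
cos(5*pi/4) = -sqrt(2)/2 and sin(5*pi/4) = -sqrt(2)/2, so R^5 = -sqrt(2)/2 + sqrt(2)/2*e23. The net rotation is 1/2*pi (after discarding 1 full turn, each of which contributes a factor -1 to the rotor); the rotor keeps the half-angle phase exactly.
Answer: -sqrt(2)/2 + sqrt(2)/2*e23


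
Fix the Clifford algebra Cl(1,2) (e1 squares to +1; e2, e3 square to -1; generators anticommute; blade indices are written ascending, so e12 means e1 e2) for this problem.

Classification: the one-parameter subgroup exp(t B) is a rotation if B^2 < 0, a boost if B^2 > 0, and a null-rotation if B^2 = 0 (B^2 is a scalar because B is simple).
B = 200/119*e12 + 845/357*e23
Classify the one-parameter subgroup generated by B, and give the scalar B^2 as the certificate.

B^2 term by term: the squares give (200/119)^2*(e12)^2 + (845/357)^2*(e23)^2 = 40000/14161*(+1) + 714025/127449*(-1) = -25/9 (each basis 2-blade squares to minus the product of its generators' squares); cross terms between blades sharing an index anticommute and cancel. So B^2 = -25/9.
Answer: rotation, certificate B^2 = -25/9. Check the certificate: B^2 = -25/9, and that sign is decisive whatever form B takes.


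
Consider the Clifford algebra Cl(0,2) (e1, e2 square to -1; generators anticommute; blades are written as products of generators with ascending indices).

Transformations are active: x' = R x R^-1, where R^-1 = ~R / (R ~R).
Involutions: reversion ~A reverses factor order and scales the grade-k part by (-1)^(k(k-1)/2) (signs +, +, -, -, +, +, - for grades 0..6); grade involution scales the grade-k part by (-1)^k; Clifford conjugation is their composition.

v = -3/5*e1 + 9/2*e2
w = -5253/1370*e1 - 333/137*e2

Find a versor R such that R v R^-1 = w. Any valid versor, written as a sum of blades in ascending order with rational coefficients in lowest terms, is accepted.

The midline construction: v and w both square to -2061/100, so reflecting in their sum -1215/274*e1 + 567/274*e2 exchanges them.
Answer: -1215/274*e1 + 567/274*e2


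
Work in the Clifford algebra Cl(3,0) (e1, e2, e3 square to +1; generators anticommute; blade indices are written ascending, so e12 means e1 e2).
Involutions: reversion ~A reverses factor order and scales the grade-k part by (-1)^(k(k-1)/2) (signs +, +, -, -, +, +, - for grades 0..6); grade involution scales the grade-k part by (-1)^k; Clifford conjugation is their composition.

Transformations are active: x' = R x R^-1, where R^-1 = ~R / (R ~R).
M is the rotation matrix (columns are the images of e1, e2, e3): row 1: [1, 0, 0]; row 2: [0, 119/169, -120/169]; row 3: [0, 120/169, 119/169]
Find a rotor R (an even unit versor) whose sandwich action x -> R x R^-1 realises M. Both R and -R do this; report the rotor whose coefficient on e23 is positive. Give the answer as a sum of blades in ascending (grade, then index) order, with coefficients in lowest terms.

Method: write R = a + b12*e12 + b13*e13 + b23*e23 with a^2 + b12^2 + b13^2 + b23^2 = 1 (so R^-1 = ~R). Expanding the columns R e_j ~R gives tr M = 4a^2 - 1 and, from the antisymmetric part, M21 - M12 = -4a*b12, M13 - M31 = 4a*b13, M32 - M23 = -4a*b23.
Here tr M = 407/169, so a^2 = (1 + tr M)/4 = 144/169 and a = ±12/13. Taking a = 12/13: M21 - M12 = 0, M13 - M31 = 0, M32 - M23 = 240/169, giving b12 = 0, b13 = 0, b23 = -5/13, i.e. R = 12/13 - 5/13*e23.
Its e23 coefficient is negative, so report the other preimage -R.
Answer: -12/13 + 5/13*e23. Uniqueness: Spin(3) -> SO(3) maps R and -R to the same rotation of trace 407/169; fixing the sign of the e23 coefficient removes the ambiguity.


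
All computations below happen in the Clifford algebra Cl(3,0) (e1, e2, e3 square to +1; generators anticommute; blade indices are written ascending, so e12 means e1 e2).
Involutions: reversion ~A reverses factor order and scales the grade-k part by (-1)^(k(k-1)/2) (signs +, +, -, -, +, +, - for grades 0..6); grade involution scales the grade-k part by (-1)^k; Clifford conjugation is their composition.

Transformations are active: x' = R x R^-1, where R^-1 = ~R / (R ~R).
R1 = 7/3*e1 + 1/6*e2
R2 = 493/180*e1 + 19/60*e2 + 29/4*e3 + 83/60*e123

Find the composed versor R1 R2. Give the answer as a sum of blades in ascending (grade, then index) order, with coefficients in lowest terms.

Distribute over the terms of R1 (each basis-blade product reordered to ascending indices, repeated generators contracted through their squares):
(7/3*e1) R2 = 3451/540 + 133/180*e12 + 203/12*e13 + 581/180*e23
(1/6*e2) R2 = 19/360 - 493/1080*e12 - 83/360*e13 + 29/24*e23
Summing the partial products and collecting blades:
Answer: 6959/1080 + 61/216*e12 + 6007/360*e13 + 1597/360*e23


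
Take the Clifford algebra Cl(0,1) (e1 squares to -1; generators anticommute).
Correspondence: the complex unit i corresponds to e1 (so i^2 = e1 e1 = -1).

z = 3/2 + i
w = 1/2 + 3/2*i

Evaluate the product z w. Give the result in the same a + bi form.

In blades: z = 3/2 + e1, w = 1/2 + 3/2*e1.
Distribute z over w term by term (generator squares from the signature, products reordered to ascending indices): (3/2)*w = 3/4 + 9/4*e1; (e1)*w = -3/2 + 1/2*e1.
Sum: -3/4 + 11/4*e1; translating back through the correspondence:
Answer: -3/4 + 11/4*i


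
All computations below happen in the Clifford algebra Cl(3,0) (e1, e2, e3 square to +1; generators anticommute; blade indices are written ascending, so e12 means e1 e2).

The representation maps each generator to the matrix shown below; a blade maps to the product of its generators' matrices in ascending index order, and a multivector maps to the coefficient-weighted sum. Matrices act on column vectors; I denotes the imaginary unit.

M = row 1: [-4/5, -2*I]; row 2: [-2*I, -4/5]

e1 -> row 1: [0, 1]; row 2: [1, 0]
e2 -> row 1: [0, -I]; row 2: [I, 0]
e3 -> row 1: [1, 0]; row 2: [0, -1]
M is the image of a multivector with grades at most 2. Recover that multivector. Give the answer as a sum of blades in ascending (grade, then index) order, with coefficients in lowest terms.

Method: 1, rho(e1), rho(e2), rho(e3) form a trace-orthogonal basis of the 2x2 complex matrices (tr(X Y) = 2 if X = Y, else 0), so M = m0*1 + m1*rho(e1) + m2*rho(e2) + m3*rho(e3) with m0 = tr(M)/2 = -4/5, m1 = tr(M rho(e1))/2 = -2*I, m2 = tr(M rho(e2))/2 = 0, m3 = tr(M rho(e3))/2 = 0.
Multiplying table entries, the bivector images are rho(e12) = I*rho(e3), rho(e13) = -I*rho(e2), rho(e23) = I*rho(e1); with real blade coefficients the real parts of m0..m3 are the coefficients of 1, e1, e2, e3 and the imaginary parts give the bivectors (e23: Im m1, e13: -Im m2, e12: Im m3).
Answer: -4/5 - 2*e23


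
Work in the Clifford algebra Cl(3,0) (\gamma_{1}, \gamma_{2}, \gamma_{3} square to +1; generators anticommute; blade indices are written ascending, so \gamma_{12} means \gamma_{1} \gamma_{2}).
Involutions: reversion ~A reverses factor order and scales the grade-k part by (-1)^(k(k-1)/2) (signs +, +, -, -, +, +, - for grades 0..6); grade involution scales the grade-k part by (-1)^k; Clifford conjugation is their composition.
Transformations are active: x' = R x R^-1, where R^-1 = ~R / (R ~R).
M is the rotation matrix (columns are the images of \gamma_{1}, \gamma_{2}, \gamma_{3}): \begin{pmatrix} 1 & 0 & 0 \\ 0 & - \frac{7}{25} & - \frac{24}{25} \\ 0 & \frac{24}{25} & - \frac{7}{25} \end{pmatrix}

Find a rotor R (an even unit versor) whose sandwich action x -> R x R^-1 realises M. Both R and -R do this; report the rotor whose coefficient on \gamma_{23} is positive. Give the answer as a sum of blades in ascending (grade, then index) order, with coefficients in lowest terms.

Method: write R = a + b12*\gamma_{12} + b13*\gamma_{13} + b23*\gamma_{23} with a^2 + b12^2 + b13^2 + b23^2 = 1 (so R^-1 = ~R). Expanding the columns R e_j ~R gives tr M = 4a^2 - 1 and, from the antisymmetric part, M21 - M12 = -4a*b12, M13 - M31 = 4a*b13, M32 - M23 = -4a*b23.
Here tr M = \frac{11}{25}, so a^2 = (1 + tr M)/4 = \frac{9}{25} and a = ±\frac{3}{5}. Taking a = \frac{3}{5}: M21 - M12 = 0, M13 - M31 = 0, M32 - M23 = \frac{48}{25}, giving b12 = 0, b13 = 0, b23 = -\frac{4}{5}, i.e. R = \frac{3}{5} - \frac{4}{5} \gamma_{23}.
Its \gamma_{23} coefficient is negative, so report the other preimage -R.
Answer: -\frac{3}{5} + \frac{4}{5} \gamma_{23}. Note: both R and -R realise this M (trace \frac{11}{25}); the covering map identifies them, and the \gamma_{23}-coefficient sign is the tie-breaker.


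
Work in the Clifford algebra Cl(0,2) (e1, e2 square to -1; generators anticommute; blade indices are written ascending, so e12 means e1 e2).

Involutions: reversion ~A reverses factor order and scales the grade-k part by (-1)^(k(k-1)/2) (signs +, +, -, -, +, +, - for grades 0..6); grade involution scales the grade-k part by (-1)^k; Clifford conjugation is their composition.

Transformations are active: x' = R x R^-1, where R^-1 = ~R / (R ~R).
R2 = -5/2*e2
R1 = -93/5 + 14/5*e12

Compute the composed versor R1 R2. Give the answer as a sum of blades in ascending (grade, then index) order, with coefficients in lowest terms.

Distribute over the terms of R2 (each basis-blade product reordered to ascending indices, repeated generators contracted through their squares):
R1 (-5/2*e2) = 7*e1 + 93/2*e2
Answer: 7*e1 + 93/2*e2


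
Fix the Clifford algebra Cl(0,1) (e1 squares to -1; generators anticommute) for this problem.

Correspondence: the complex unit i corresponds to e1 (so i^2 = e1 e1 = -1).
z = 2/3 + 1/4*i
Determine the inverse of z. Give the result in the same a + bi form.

In blades: z = 2/3 + 1/4*e1.
With qbar = 2/3 - 1/4*e1 (scalar fixed, mapped units negated), z qbar = 73/144 (the sum of squared coefficients), so z^-1 = qbar / (73/144) = 96/73 - 36/73*e1; translating back:
Answer: 96/73 - 36/73*i


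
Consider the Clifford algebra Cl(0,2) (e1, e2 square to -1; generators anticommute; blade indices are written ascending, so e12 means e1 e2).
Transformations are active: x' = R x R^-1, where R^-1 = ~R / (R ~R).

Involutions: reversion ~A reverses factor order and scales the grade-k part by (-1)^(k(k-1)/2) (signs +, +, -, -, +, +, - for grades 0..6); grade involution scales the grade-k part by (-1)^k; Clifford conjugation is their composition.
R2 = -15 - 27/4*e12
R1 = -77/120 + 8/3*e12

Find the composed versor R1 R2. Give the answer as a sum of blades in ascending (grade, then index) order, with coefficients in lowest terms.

Distribute over the terms of R1 (each basis-blade product reordered to ascending indices, repeated generators contracted through their squares):
(-77/120) R2 = 77/8 + 693/160*e12
(8/3*e12) R2 = 18 - 40*e12
Summing the partial products and collecting blades:
Answer: 221/8 - 5707/160*e12


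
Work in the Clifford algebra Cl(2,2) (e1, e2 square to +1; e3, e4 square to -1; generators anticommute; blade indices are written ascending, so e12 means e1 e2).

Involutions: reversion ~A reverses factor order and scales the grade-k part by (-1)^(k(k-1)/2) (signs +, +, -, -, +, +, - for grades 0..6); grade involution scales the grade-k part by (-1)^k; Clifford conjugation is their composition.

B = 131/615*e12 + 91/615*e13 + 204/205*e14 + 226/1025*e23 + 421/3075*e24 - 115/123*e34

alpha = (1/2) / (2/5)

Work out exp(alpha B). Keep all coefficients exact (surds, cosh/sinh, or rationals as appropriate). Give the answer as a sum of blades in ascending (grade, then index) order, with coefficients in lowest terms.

B^2 term by term: the squares give (131/615)^2*(e12)^2 + (91/615)^2*(e13)^2 + (204/205)^2*(e14)^2 + (226/1025)^2*(e23)^2 + (421/3075)^2*(e24)^2 + (-115/123)^2*(e34)^2 = 17161/378225*(-1) + 8281/378225*(+1) + 41616/42025*(+1) + 51076/1050625*(+1) + 177241/9455625*(+1) + 13225/15129*(-1) = 4/25 (each basis 2-blade squares to minus the product of its generators' squares); cross terms between blades sharing an index anticommute and cancel; the commuting (index-disjoint) pairs give grade-4 terms 2*c*c'*(blade product), which cancel blade by blade — e1234: -6026/15129 - 76622/1891125 + 92208/210125 = 0 — confirming B is simple. So B^2 = 4/25.
B^2 = 4/25 — a positive square means the series sums to a boost: l = 2/5, alpha*l = 1/2, so exp(alpha B) = cosh(1/2) + (sinh(1/2)/(2/5))*B = cosh(1/2) + (5*sinh(1/2)/2)*B.
Answer: cosh(1/2) + 131*sinh(1/2)/246*e12 + 91*sinh(1/2)/246*e13 + 102*sinh(1/2)/41*e14 + 113*sinh(1/2)/205*e23 + 421*sinh(1/2)/1230*e24 - 575*sinh(1/2)/246*e34


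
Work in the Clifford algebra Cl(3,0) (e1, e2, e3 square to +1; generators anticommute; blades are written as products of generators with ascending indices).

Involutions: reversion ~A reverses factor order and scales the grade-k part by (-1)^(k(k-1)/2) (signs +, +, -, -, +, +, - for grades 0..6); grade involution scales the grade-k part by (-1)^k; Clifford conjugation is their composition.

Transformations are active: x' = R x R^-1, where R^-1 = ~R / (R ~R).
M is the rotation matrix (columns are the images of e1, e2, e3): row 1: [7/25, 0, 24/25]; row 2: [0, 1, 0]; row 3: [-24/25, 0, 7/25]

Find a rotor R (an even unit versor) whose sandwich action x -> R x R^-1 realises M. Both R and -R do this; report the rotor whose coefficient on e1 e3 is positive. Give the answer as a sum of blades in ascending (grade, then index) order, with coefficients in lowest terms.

Method: write R = a + b12*e1 e2 + b13*e1 e3 + b23*e2 e3 with a^2 + b12^2 + b13^2 + b23^2 = 1 (so R^-1 = ~R). Expanding the columns R e_j ~R gives tr M = 4a^2 - 1 and, from the antisymmetric part, M21 - M12 = -4a*b12, M13 - M31 = 4a*b13, M32 - M23 = -4a*b23.
Here tr M = 39/25, so a^2 = (1 + tr M)/4 = 16/25 and a = ±4/5. Taking a = 4/5: M21 - M12 = 0, M13 - M31 = 48/25, M32 - M23 = 0, giving b12 = 0, b13 = 3/5, b23 = 0, i.e. R = 4/5 + 3/5*e1 e3.
Its e1 e3 coefficient is already positive.
Answer: 4/5 + 3/5*e1 e3. Note: both R and -R realise this M (trace 39/25); the covering map identifies them, and the e1 e3-coefficient sign is the tie-breaker.


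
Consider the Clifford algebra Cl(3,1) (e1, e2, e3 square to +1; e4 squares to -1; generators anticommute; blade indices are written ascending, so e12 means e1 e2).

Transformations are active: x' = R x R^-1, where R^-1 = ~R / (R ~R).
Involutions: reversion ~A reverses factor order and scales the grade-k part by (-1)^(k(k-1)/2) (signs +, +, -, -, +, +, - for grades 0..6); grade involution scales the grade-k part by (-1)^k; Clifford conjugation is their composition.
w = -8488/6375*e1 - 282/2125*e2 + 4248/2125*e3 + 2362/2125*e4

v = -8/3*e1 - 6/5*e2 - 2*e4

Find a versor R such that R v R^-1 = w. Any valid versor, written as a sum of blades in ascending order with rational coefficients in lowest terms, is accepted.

Construction: equal norms (both 1024/225) license R = v + w = -8496/2125*e1 - 2832/2125*e2 + 4248/2125*e3 - 1888/2125*e4 — nothing changes along that direction, while (v - w)/2 changes sign, so v maps onto w.
Answer: -8496/2125*e1 - 2832/2125*e2 + 4248/2125*e3 - 1888/2125*e4


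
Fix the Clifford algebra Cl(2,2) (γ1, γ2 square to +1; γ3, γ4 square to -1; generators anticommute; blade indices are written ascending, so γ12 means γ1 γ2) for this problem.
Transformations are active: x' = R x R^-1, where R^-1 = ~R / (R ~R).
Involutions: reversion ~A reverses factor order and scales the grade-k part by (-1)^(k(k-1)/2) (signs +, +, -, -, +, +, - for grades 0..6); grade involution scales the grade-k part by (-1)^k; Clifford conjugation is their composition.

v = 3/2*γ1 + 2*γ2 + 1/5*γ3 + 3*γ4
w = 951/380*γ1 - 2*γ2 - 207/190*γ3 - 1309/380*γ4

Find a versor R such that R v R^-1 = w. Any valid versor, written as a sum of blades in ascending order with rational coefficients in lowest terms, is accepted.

Since q(v) = q(w) = -279/100, the sum R = v + w = 1521/380*γ1 - 169/190*γ3 - 169/380*γ4 does the job whenever invertible.
Answer: 1521/380*γ1 - 169/190*γ3 - 169/380*γ4


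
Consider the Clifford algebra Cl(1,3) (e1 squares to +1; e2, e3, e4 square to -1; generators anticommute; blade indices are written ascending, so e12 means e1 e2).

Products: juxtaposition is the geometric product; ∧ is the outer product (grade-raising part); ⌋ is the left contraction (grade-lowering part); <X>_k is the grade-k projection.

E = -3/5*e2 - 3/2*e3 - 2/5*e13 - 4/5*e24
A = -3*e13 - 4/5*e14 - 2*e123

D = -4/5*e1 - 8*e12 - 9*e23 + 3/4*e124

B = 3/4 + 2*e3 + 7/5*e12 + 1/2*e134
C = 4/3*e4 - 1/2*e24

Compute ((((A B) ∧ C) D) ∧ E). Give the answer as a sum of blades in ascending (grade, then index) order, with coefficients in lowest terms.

step 1: 6*e1 - 12/5*e3 - 3/2*e4 + 4*e12 - 9/4*e13 - 3/5*e14 - 21/5*e23 - 3/25*e24 - 3/2*e123 + 8/5*e134
step 2: 8*e14 - 16/5*e34 + 7/3*e124 - 3*e134 - 34/5*e234 - 25/8*e1234
step 3: -7/4 - 6*e2 + 75/32*e3 - 1102/15*e4 + 51/10*e13 - 225/8*e14 + 9/4*e23 - 556/15*e24 + 137/5*e34 + 12/5*e123 + 27*e124 + 1949/25*e134 + 43/2*e234 - 1296/25*e1234
step 4: 21/20*e2 + 21/8*e3 + 7/10*e13 + 333/32*e23 - 1067/25*e24 - 551/5*e34 + 33/50*e123 - 135/8*e124 - 15361/1200*e134 - 14033/200*e234 - 12767/750*e1234
Answer: 21/20*e2 + 21/8*e3 + 7/10*e13 + 333/32*e23 - 1067/25*e24 - 551/5*e34 + 33/50*e123 - 135/8*e124 - 15361/1200*e134 - 14033/200*e234 - 12767/750*e1234


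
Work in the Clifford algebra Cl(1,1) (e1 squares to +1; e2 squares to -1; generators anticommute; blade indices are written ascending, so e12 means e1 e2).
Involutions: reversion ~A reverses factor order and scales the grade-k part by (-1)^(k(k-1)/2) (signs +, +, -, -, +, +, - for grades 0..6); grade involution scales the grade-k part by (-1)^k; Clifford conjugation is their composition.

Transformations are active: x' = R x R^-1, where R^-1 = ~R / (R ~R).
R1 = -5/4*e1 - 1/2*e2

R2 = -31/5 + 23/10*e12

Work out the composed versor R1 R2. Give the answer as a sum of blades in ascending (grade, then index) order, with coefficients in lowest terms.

Distribute over the terms of R1 (each basis-blade product reordered to ascending indices, repeated generators contracted through their squares):
(-5/4*e1) R2 = 31/4*e1 - 23/8*e2
(-1/2*e2) R2 = -23/20*e1 + 31/10*e2
Summing the partial products and collecting blades:
Answer: 33/5*e1 + 9/40*e2


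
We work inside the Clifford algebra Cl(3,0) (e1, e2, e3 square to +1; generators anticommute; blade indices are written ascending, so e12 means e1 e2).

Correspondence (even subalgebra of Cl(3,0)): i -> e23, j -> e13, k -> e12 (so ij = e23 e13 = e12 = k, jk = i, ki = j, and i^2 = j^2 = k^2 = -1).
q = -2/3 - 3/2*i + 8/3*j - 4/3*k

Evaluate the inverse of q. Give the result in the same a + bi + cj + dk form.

In blades: q = -2/3 - 4/3*e12 + 8/3*e13 - 3/2*e23.
With qbar = -2/3 + 4/3*e12 - 8/3*e13 + 3/2*e23 (scalar fixed, mapped units negated), q qbar = 139/12 (the sum of squared coefficients), so q^-1 = qbar / (139/12) = -8/139 + 16/139*e12 - 32/139*e13 + 18/139*e23; translating back:
Answer: -8/139 + 18/139*i - 32/139*j + 16/139*k


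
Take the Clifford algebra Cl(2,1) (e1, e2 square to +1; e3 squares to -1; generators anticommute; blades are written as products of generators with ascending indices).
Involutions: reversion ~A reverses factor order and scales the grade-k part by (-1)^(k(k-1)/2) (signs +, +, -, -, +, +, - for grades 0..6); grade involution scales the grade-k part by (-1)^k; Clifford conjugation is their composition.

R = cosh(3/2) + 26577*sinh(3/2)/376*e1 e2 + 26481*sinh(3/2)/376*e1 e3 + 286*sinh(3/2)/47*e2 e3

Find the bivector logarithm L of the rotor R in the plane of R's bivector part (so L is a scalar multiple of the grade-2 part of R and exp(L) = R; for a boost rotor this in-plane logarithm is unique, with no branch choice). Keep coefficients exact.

The scalar part of R is cosh(3/2), so cosh pins the rapidity up to sign — the sign comes from the bivector part; dividing that part by sinh of the rapidity yields the plane, and the in-plane L = rapidity * plane is unique because the two sign choices cancel.
Concretely: cosh(rapidity) = cosh(3/2) gives rapidity = ±3/2, and since rapidity/sinh(rapidity) is even the sign is immaterial: L = (rapidity/sinh(rapidity)) * <R>_2 = (3/(2*sinh(3/2))) * <R>_2.
Answer: 79731/752*e1 e2 + 79443/752*e1 e3 + 429/47*e2 e3


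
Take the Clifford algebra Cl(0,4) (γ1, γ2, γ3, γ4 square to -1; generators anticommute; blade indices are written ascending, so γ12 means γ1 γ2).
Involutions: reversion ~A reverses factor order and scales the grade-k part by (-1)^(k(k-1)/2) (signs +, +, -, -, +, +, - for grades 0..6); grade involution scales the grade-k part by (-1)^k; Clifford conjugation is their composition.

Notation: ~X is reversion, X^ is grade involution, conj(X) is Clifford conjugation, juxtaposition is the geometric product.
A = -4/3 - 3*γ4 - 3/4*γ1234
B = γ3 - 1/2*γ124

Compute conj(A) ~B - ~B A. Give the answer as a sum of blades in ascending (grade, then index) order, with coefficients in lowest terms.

first term: -41/24*γ3 - 3/2*γ12 - 3*γ34 - 17/12*γ124
second term: -23/24*γ3 + 3/2*γ12 - 3*γ34 + 1/12*γ124
Answer: -3/4*γ3 - 3*γ12 - 3/2*γ124


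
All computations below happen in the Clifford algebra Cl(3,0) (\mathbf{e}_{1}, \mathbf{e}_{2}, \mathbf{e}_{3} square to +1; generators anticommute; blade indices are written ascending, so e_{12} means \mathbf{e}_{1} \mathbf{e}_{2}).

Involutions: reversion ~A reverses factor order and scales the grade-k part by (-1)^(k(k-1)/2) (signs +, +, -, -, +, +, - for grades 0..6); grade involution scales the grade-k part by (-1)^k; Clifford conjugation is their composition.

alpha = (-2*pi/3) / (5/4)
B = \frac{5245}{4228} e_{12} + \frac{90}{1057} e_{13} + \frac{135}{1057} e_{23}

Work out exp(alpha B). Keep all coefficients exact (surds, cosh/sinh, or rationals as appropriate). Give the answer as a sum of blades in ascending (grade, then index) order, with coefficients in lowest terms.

B^2 term by term: the squares give (\frac{5245}{4228})^2*(e_{12})^2 + (\frac{90}{1057})^2*(e_{13})^2 + (\frac{135}{1057})^2*(e_{23})^2 = \frac{27510025}{17875984}*(-1) + \frac{8100}{1117249}*(-1) + \frac{18225}{1117249}*(-1) = -\frac{25}{16} (each basis 2-blade squares to minus the product of its generators' squares); cross terms between blades sharing an index anticommute and cancel. So B^2 = -\frac{25}{16}.
B^2 = -\frac{25}{16} — a negative square means the series sums to a rotation: l = \frac{5}{4}, alpha*l = - \frac{2 \pi}{3}, so exp(alpha B) = cos(- \frac{2 \pi}{3}) + (sin(- \frac{2 \pi}{3})/(\frac{5}{4}))*B = - \frac{1}{2} + (- \frac{2 \sqrt{3}}{5})*B.
Answer: - \frac{1}{2} - \frac{1049 \sqrt{3}}{2114} e_{12} - \frac{36 \sqrt{3}}{1057} e_{13} - \frac{54 \sqrt{3}}{1057} e_{23}


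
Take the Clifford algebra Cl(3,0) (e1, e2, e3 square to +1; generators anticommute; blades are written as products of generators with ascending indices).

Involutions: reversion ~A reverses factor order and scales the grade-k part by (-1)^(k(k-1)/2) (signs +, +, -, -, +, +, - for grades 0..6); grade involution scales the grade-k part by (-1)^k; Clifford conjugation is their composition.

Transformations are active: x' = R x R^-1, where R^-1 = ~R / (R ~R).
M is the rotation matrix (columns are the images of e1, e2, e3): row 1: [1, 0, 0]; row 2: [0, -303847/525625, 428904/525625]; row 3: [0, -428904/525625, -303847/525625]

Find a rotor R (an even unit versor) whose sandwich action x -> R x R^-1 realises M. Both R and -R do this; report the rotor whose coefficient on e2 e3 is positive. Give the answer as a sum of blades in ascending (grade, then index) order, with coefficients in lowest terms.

Method: write R = a + b12*e1 e2 + b13*e1 e3 + b23*e2 e3 with a^2 + b12^2 + b13^2 + b23^2 = 1 (so R^-1 = ~R). Expanding the columns R e_j ~R gives tr M = 4a^2 - 1 and, from the antisymmetric part, M21 - M12 = -4a*b12, M13 - M31 = 4a*b13, M32 - M23 = -4a*b23.
Here tr M = -82069/525625, so a^2 = (1 + tr M)/4 = 110889/525625 and a = ±333/725. Taking a = 333/725: M21 - M12 = 0, M13 - M31 = 0, M32 - M23 = -857808/525625, giving b12 = 0, b13 = 0, b23 = 644/725, i.e. R = 333/725 + 644/725*e2 e3.
Its e2 e3 coefficient is already positive.
Answer: 333/725 + 644/725*e2 e3. Why the constraint matters: R and -R act identically through the sandwich — M has trace -82069/525625 either way — so only the sign condition on e2 e3 picks one of the two preimages.


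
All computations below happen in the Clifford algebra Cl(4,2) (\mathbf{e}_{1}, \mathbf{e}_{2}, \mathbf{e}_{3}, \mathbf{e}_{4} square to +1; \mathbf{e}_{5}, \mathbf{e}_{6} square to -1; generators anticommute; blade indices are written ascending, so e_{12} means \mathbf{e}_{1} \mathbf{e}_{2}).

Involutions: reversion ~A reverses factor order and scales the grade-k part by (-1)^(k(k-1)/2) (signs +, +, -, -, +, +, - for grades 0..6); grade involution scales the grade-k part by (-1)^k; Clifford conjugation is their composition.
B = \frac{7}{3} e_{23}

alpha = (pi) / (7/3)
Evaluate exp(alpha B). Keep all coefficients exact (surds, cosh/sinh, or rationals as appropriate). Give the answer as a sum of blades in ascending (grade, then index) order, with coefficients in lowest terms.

B^2 = (\frac{7}{3})^2*(e_{23})^2 = \frac{49}{9}*(-1) = -\frac{49}{9} (a basis 2-blade squares to minus the product of its generators' squares).
B^2 = -\frac{49}{9} — since the square is negative, the closed form is circular: l = \frac{7}{3}, alpha*l = \pi, so exp(alpha B) = cos(\pi) + (sin(\pi)/(\frac{7}{3}))*B = -1 + (0)*B.
Answer: -1


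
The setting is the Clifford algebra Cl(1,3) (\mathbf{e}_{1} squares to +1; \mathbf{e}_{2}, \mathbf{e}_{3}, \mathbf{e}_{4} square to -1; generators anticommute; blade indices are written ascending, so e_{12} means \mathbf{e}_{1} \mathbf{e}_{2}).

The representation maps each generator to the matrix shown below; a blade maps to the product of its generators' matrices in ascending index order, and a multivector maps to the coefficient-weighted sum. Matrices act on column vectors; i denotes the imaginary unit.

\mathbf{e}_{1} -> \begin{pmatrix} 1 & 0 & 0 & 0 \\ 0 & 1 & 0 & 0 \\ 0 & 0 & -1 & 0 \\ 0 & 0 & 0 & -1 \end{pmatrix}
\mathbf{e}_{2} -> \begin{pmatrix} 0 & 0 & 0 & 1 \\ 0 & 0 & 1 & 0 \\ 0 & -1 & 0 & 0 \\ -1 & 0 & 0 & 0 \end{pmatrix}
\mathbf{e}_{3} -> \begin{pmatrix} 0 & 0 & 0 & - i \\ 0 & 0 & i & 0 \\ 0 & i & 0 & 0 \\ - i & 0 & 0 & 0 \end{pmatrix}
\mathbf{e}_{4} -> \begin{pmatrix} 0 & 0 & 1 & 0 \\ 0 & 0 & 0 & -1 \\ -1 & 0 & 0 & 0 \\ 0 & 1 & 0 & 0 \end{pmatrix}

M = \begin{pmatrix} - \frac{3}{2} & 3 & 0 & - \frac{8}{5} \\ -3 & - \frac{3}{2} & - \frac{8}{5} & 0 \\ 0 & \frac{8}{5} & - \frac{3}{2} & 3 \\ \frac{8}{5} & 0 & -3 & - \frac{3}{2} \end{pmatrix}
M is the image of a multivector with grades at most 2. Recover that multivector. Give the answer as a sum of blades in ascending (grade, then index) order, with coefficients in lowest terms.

Method: the blade images are trace-orthogonal — tr(rho(e_A) rho(e_B)^-1) = 4 if A = B and 0 otherwise — and rho(e_A)^-1 = (e_A)^2 * rho(e_A) with (e_A)^2 = +1 or -1, so the coefficient of e_A in the preimage is (e_A)^2 * tr(M rho(e_A))/4.
Nonzero projections over blades of grade <= 2: 1: (1)^2 = +1, tr(M 1) = -6, coefficient -\frac{3}{2}; e_{2}: (e_{2})^2 = -1, tr(M rho(e_{2})) = \frac{32}{5}, coefficient -\frac{8}{5}; e_{24}: (e_{24})^2 = -1, tr(M rho(e_{24})) = -12, coefficient 3. Every other blade of grade <= 2 projects to 0.
Answer: -\frac{3}{2} - \frac{8}{5} e_{2} + 3 e_{24}
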